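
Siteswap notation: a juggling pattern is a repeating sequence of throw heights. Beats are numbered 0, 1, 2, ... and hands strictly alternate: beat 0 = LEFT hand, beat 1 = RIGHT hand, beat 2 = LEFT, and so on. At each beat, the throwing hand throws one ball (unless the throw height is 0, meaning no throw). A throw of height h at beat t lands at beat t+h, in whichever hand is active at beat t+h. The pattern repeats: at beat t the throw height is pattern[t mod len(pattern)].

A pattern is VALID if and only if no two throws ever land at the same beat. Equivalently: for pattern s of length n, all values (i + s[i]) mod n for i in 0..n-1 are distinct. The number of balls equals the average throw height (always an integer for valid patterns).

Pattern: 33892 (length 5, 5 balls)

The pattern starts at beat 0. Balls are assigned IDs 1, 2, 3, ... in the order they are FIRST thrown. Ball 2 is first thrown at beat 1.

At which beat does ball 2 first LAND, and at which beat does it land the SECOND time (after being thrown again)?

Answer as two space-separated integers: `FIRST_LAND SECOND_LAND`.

Answer: 4 6

Derivation:
Beat 0 (L): throw ball1 h=3 -> lands@3:R; in-air after throw: [b1@3:R]
Beat 1 (R): throw ball2 h=3 -> lands@4:L; in-air after throw: [b1@3:R b2@4:L]
Beat 2 (L): throw ball3 h=8 -> lands@10:L; in-air after throw: [b1@3:R b2@4:L b3@10:L]
Beat 3 (R): throw ball1 h=9 -> lands@12:L; in-air after throw: [b2@4:L b3@10:L b1@12:L]
Beat 4 (L): throw ball2 h=2 -> lands@6:L; in-air after throw: [b2@6:L b3@10:L b1@12:L]
Beat 5 (R): throw ball4 h=3 -> lands@8:L; in-air after throw: [b2@6:L b4@8:L b3@10:L b1@12:L]
Beat 6 (L): throw ball2 h=3 -> lands@9:R; in-air after throw: [b4@8:L b2@9:R b3@10:L b1@12:L]
Ball 2: thrown@1 h=3 -> first land @4; rethrown@4 h=2 -> second land @6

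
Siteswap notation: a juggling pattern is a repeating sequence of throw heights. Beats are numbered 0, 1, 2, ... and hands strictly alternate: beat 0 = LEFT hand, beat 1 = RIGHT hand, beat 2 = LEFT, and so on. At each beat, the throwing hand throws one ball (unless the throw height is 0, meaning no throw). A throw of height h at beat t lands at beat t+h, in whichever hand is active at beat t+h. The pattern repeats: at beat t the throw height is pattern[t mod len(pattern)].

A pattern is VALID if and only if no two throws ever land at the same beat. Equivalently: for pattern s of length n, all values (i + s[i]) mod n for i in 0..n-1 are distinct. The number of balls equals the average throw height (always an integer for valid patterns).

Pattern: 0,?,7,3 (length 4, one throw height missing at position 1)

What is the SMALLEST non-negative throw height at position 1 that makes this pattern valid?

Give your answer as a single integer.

Answer: 2

Derivation:
i=0: (0 + 0) mod 4 = 0
i=1: s[i]=? (unknown)
i=2: (2 + 7) mod 4 = 1
i=3: (3 + 3) mod 4 = 2
Known residues: [0, 1, 2]; need a permutation of 0..3, so missing residue r = 3
Need (1 + s) mod 4 = 3; smallest s = (3 - 1) mod 4 = 2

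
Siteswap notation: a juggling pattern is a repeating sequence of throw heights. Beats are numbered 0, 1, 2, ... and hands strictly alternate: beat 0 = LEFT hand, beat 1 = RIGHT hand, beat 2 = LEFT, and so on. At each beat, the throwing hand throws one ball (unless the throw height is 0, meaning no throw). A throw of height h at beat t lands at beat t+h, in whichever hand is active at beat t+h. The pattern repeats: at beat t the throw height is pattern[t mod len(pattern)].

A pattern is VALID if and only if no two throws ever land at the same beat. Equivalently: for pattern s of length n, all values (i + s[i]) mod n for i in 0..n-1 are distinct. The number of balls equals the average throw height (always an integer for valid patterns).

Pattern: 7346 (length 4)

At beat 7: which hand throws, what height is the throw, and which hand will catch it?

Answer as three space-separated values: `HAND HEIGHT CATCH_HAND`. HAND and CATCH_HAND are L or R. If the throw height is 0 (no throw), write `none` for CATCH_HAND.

Answer: R 6 R

Derivation:
Beat 7: 7 mod 2 = 1, so hand = R
Throw height = pattern[7 mod 4] = pattern[3] = 6
Lands at beat 7+6=13, 13 mod 2 = 1, so catch hand = R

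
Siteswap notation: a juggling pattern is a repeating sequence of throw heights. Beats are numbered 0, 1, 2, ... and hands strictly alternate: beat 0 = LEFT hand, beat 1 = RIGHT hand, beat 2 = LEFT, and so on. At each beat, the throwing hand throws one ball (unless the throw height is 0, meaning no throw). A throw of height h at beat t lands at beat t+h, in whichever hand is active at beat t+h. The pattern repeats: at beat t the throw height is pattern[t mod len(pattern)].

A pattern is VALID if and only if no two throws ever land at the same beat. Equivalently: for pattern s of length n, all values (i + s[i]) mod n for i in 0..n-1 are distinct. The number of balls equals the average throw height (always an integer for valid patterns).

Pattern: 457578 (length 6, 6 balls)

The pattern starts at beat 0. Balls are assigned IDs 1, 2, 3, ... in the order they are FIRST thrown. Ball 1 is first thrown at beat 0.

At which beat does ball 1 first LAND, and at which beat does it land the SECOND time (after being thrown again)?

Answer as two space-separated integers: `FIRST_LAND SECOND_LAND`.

Answer: 4 11

Derivation:
Beat 0 (L): throw ball1 h=4 -> lands@4:L; in-air after throw: [b1@4:L]
Beat 1 (R): throw ball2 h=5 -> lands@6:L; in-air after throw: [b1@4:L b2@6:L]
Beat 2 (L): throw ball3 h=7 -> lands@9:R; in-air after throw: [b1@4:L b2@6:L b3@9:R]
Beat 3 (R): throw ball4 h=5 -> lands@8:L; in-air after throw: [b1@4:L b2@6:L b4@8:L b3@9:R]
Beat 4 (L): throw ball1 h=7 -> lands@11:R; in-air after throw: [b2@6:L b4@8:L b3@9:R b1@11:R]
Beat 5 (R): throw ball5 h=8 -> lands@13:R; in-air after throw: [b2@6:L b4@8:L b3@9:R b1@11:R b5@13:R]
Beat 6 (L): throw ball2 h=4 -> lands@10:L; in-air after throw: [b4@8:L b3@9:R b2@10:L b1@11:R b5@13:R]
Beat 7 (R): throw ball6 h=5 -> lands@12:L; in-air after throw: [b4@8:L b3@9:R b2@10:L b1@11:R b6@12:L b5@13:R]
Beat 8 (L): throw ball4 h=7 -> lands@15:R; in-air after throw: [b3@9:R b2@10:L b1@11:R b6@12:L b5@13:R b4@15:R]
Beat 9 (R): throw ball3 h=5 -> lands@14:L; in-air after throw: [b2@10:L b1@11:R b6@12:L b5@13:R b3@14:L b4@15:R]
Beat 10 (L): throw ball2 h=7 -> lands@17:R; in-air after throw: [b1@11:R b6@12:L b5@13:R b3@14:L b4@15:R b2@17:R]
Beat 11 (R): throw ball1 h=8 -> lands@19:R; in-air after throw: [b6@12:L b5@13:R b3@14:L b4@15:R b2@17:R b1@19:R]
Ball 1: thrown@0 h=4 -> first land @4; rethrown@4 h=7 -> second land @11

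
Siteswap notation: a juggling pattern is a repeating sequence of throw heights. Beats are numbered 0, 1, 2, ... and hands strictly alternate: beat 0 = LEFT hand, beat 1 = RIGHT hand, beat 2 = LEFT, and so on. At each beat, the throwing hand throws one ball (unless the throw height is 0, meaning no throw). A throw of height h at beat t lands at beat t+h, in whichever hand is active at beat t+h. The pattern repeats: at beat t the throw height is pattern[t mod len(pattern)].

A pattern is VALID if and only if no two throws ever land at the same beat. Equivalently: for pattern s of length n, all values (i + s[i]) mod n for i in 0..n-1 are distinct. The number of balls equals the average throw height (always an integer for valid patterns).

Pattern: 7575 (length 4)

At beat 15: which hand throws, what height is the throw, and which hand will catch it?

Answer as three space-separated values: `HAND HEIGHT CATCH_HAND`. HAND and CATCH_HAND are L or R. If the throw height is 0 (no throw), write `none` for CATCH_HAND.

Beat 15: 15 mod 2 = 1, so hand = R
Throw height = pattern[15 mod 4] = pattern[3] = 5
Lands at beat 15+5=20, 20 mod 2 = 0, so catch hand = L

Answer: R 5 L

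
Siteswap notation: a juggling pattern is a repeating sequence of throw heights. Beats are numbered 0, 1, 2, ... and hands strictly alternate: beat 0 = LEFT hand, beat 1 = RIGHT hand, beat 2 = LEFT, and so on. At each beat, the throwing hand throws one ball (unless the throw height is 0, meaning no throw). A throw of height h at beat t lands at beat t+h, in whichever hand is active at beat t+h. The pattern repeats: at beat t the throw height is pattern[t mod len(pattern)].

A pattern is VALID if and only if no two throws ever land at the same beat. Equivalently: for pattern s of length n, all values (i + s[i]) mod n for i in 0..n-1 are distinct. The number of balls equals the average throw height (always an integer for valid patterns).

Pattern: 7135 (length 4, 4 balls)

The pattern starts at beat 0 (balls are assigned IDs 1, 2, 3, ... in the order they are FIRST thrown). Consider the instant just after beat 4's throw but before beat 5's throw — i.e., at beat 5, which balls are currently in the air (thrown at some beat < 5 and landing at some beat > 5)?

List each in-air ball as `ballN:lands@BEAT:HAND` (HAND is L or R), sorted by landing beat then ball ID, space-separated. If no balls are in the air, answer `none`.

Answer: ball1:lands@7:R ball3:lands@8:L ball4:lands@11:R

Derivation:
Beat 0 (L): throw ball1 h=7 -> lands@7:R; in-air after throw: [b1@7:R]
Beat 1 (R): throw ball2 h=1 -> lands@2:L; in-air after throw: [b2@2:L b1@7:R]
Beat 2 (L): throw ball2 h=3 -> lands@5:R; in-air after throw: [b2@5:R b1@7:R]
Beat 3 (R): throw ball3 h=5 -> lands@8:L; in-air after throw: [b2@5:R b1@7:R b3@8:L]
Beat 4 (L): throw ball4 h=7 -> lands@11:R; in-air after throw: [b2@5:R b1@7:R b3@8:L b4@11:R]
Beat 5 (R): throw ball2 h=1 -> lands@6:L; in-air after throw: [b2@6:L b1@7:R b3@8:L b4@11:R]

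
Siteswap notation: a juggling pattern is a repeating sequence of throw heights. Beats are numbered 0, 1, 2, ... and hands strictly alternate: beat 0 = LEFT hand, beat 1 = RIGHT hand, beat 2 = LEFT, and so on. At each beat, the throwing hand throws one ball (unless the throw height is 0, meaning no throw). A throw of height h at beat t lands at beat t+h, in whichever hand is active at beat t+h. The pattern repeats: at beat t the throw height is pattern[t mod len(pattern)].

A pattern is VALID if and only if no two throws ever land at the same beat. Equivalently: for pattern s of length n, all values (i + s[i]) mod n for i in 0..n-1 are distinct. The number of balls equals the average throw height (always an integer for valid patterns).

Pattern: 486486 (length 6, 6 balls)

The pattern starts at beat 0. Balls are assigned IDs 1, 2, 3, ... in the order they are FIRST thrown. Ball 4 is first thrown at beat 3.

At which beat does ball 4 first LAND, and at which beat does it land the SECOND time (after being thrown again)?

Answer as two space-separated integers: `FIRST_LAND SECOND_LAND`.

Beat 0 (L): throw ball1 h=4 -> lands@4:L; in-air after throw: [b1@4:L]
Beat 1 (R): throw ball2 h=8 -> lands@9:R; in-air after throw: [b1@4:L b2@9:R]
Beat 2 (L): throw ball3 h=6 -> lands@8:L; in-air after throw: [b1@4:L b3@8:L b2@9:R]
Beat 3 (R): throw ball4 h=4 -> lands@7:R; in-air after throw: [b1@4:L b4@7:R b3@8:L b2@9:R]
Beat 4 (L): throw ball1 h=8 -> lands@12:L; in-air after throw: [b4@7:R b3@8:L b2@9:R b1@12:L]
Beat 5 (R): throw ball5 h=6 -> lands@11:R; in-air after throw: [b4@7:R b3@8:L b2@9:R b5@11:R b1@12:L]
Beat 6 (L): throw ball6 h=4 -> lands@10:L; in-air after throw: [b4@7:R b3@8:L b2@9:R b6@10:L b5@11:R b1@12:L]
Beat 7 (R): throw ball4 h=8 -> lands@15:R; in-air after throw: [b3@8:L b2@9:R b6@10:L b5@11:R b1@12:L b4@15:R]
Beat 8 (L): throw ball3 h=6 -> lands@14:L; in-air after throw: [b2@9:R b6@10:L b5@11:R b1@12:L b3@14:L b4@15:R]
Beat 9 (R): throw ball2 h=4 -> lands@13:R; in-air after throw: [b6@10:L b5@11:R b1@12:L b2@13:R b3@14:L b4@15:R]
Beat 10 (L): throw ball6 h=8 -> lands@18:L; in-air after throw: [b5@11:R b1@12:L b2@13:R b3@14:L b4@15:R b6@18:L]
Beat 11 (R): throw ball5 h=6 -> lands@17:R; in-air after throw: [b1@12:L b2@13:R b3@14:L b4@15:R b5@17:R b6@18:L]
Beat 12 (L): throw ball1 h=4 -> lands@16:L; in-air after throw: [b2@13:R b3@14:L b4@15:R b1@16:L b5@17:R b6@18:L]
Beat 13 (R): throw ball2 h=8 -> lands@21:R; in-air after throw: [b3@14:L b4@15:R b1@16:L b5@17:R b6@18:L b2@21:R]
Beat 14 (L): throw ball3 h=6 -> lands@20:L; in-air after throw: [b4@15:R b1@16:L b5@17:R b6@18:L b3@20:L b2@21:R]
Beat 15 (R): throw ball4 h=4 -> lands@19:R; in-air after throw: [b1@16:L b5@17:R b6@18:L b4@19:R b3@20:L b2@21:R]
Ball 4: thrown@3 h=4 -> first land @7; rethrown@7 h=8 -> second land @15

Answer: 7 15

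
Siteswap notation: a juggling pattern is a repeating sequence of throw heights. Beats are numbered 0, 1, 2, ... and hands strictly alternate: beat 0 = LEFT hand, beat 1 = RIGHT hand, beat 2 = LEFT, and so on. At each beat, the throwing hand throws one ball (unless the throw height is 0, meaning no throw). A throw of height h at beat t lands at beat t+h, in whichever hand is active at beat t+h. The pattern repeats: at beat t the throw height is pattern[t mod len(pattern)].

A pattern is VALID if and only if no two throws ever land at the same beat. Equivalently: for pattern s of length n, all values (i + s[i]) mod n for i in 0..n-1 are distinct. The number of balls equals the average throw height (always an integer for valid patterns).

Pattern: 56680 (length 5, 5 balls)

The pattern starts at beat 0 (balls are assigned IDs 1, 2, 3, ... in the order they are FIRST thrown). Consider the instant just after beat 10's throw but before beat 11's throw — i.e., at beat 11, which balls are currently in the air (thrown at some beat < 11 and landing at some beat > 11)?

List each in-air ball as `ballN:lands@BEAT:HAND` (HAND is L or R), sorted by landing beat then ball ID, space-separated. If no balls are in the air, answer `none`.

Answer: ball5:lands@12:L ball2:lands@13:R ball1:lands@15:R ball3:lands@16:L

Derivation:
Beat 0 (L): throw ball1 h=5 -> lands@5:R; in-air after throw: [b1@5:R]
Beat 1 (R): throw ball2 h=6 -> lands@7:R; in-air after throw: [b1@5:R b2@7:R]
Beat 2 (L): throw ball3 h=6 -> lands@8:L; in-air after throw: [b1@5:R b2@7:R b3@8:L]
Beat 3 (R): throw ball4 h=8 -> lands@11:R; in-air after throw: [b1@5:R b2@7:R b3@8:L b4@11:R]
Beat 5 (R): throw ball1 h=5 -> lands@10:L; in-air after throw: [b2@7:R b3@8:L b1@10:L b4@11:R]
Beat 6 (L): throw ball5 h=6 -> lands@12:L; in-air after throw: [b2@7:R b3@8:L b1@10:L b4@11:R b5@12:L]
Beat 7 (R): throw ball2 h=6 -> lands@13:R; in-air after throw: [b3@8:L b1@10:L b4@11:R b5@12:L b2@13:R]
Beat 8 (L): throw ball3 h=8 -> lands@16:L; in-air after throw: [b1@10:L b4@11:R b5@12:L b2@13:R b3@16:L]
Beat 10 (L): throw ball1 h=5 -> lands@15:R; in-air after throw: [b4@11:R b5@12:L b2@13:R b1@15:R b3@16:L]
Beat 11 (R): throw ball4 h=6 -> lands@17:R; in-air after throw: [b5@12:L b2@13:R b1@15:R b3@16:L b4@17:R]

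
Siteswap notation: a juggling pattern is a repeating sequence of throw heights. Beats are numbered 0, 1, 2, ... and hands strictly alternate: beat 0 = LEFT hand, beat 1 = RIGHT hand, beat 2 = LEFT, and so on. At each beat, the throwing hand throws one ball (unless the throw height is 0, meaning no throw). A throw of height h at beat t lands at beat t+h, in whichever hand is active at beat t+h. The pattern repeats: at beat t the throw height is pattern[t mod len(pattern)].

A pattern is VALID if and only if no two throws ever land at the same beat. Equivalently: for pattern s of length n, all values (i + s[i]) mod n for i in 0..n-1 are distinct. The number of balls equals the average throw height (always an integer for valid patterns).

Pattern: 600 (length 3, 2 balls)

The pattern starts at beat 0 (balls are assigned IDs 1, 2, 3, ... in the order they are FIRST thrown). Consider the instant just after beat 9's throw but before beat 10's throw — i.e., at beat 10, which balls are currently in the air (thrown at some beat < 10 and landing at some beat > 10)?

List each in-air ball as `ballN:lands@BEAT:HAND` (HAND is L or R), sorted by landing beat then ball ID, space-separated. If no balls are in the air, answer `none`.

Answer: ball1:lands@12:L ball2:lands@15:R

Derivation:
Beat 0 (L): throw ball1 h=6 -> lands@6:L; in-air after throw: [b1@6:L]
Beat 3 (R): throw ball2 h=6 -> lands@9:R; in-air after throw: [b1@6:L b2@9:R]
Beat 6 (L): throw ball1 h=6 -> lands@12:L; in-air after throw: [b2@9:R b1@12:L]
Beat 9 (R): throw ball2 h=6 -> lands@15:R; in-air after throw: [b1@12:L b2@15:R]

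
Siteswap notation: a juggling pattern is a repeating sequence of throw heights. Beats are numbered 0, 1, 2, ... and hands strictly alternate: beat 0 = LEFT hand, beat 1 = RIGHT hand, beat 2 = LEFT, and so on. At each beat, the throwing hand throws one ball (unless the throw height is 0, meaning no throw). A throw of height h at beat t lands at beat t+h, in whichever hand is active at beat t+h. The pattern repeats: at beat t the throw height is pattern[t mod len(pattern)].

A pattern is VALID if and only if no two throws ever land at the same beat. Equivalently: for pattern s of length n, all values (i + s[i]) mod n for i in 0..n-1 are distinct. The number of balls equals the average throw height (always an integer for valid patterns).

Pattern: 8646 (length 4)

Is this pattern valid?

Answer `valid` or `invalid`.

i=0: (i + s[i]) mod n = (0 + 8) mod 4 = 0
i=1: (i + s[i]) mod n = (1 + 6) mod 4 = 3
i=2: (i + s[i]) mod n = (2 + 4) mod 4 = 2
i=3: (i + s[i]) mod n = (3 + 6) mod 4 = 1
Residues: [0, 3, 2, 1], distinct: True

Answer: valid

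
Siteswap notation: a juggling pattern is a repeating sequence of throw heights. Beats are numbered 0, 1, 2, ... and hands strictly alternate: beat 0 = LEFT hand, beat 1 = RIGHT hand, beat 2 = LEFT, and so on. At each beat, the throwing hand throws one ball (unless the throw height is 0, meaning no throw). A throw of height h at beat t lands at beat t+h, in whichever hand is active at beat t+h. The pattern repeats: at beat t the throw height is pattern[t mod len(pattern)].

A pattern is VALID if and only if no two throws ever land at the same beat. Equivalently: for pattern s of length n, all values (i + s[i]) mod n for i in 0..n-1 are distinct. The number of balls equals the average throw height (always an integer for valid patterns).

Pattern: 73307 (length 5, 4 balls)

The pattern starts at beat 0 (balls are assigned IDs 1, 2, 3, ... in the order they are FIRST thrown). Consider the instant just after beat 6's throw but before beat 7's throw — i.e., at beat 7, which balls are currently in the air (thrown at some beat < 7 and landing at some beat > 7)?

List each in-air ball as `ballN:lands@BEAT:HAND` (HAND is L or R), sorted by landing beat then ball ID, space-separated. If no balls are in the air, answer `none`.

Beat 0 (L): throw ball1 h=7 -> lands@7:R; in-air after throw: [b1@7:R]
Beat 1 (R): throw ball2 h=3 -> lands@4:L; in-air after throw: [b2@4:L b1@7:R]
Beat 2 (L): throw ball3 h=3 -> lands@5:R; in-air after throw: [b2@4:L b3@5:R b1@7:R]
Beat 4 (L): throw ball2 h=7 -> lands@11:R; in-air after throw: [b3@5:R b1@7:R b2@11:R]
Beat 5 (R): throw ball3 h=7 -> lands@12:L; in-air after throw: [b1@7:R b2@11:R b3@12:L]
Beat 6 (L): throw ball4 h=3 -> lands@9:R; in-air after throw: [b1@7:R b4@9:R b2@11:R b3@12:L]
Beat 7 (R): throw ball1 h=3 -> lands@10:L; in-air after throw: [b4@9:R b1@10:L b2@11:R b3@12:L]

Answer: ball4:lands@9:R ball2:lands@11:R ball3:lands@12:L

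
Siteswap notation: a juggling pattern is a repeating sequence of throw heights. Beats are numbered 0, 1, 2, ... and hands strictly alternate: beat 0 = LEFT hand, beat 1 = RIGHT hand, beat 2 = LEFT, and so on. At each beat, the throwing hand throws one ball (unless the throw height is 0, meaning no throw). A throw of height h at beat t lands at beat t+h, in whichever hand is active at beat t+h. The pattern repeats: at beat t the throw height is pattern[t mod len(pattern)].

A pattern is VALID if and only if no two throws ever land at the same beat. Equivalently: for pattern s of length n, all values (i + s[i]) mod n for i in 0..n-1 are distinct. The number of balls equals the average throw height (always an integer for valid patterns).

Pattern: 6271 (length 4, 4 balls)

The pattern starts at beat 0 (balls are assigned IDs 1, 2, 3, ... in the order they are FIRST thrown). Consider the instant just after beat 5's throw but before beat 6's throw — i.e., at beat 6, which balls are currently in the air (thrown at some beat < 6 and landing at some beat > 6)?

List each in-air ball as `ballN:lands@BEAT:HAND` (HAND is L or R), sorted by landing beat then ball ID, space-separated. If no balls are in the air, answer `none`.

Beat 0 (L): throw ball1 h=6 -> lands@6:L; in-air after throw: [b1@6:L]
Beat 1 (R): throw ball2 h=2 -> lands@3:R; in-air after throw: [b2@3:R b1@6:L]
Beat 2 (L): throw ball3 h=7 -> lands@9:R; in-air after throw: [b2@3:R b1@6:L b3@9:R]
Beat 3 (R): throw ball2 h=1 -> lands@4:L; in-air after throw: [b2@4:L b1@6:L b3@9:R]
Beat 4 (L): throw ball2 h=6 -> lands@10:L; in-air after throw: [b1@6:L b3@9:R b2@10:L]
Beat 5 (R): throw ball4 h=2 -> lands@7:R; in-air after throw: [b1@6:L b4@7:R b3@9:R b2@10:L]
Beat 6 (L): throw ball1 h=7 -> lands@13:R; in-air after throw: [b4@7:R b3@9:R b2@10:L b1@13:R]

Answer: ball4:lands@7:R ball3:lands@9:R ball2:lands@10:L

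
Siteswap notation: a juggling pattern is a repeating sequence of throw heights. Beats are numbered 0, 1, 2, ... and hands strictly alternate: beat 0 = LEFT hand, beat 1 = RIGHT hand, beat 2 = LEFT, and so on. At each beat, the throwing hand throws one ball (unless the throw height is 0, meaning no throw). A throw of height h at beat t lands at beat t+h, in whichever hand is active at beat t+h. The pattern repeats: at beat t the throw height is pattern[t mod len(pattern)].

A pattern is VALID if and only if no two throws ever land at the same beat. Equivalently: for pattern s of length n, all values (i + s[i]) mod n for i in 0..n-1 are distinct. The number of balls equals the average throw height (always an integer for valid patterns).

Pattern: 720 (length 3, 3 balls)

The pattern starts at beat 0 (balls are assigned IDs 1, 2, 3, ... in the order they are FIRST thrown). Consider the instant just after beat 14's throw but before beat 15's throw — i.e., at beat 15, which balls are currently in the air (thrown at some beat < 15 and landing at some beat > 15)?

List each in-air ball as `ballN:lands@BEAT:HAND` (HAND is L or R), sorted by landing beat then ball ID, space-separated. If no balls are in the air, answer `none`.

Beat 0 (L): throw ball1 h=7 -> lands@7:R; in-air after throw: [b1@7:R]
Beat 1 (R): throw ball2 h=2 -> lands@3:R; in-air after throw: [b2@3:R b1@7:R]
Beat 3 (R): throw ball2 h=7 -> lands@10:L; in-air after throw: [b1@7:R b2@10:L]
Beat 4 (L): throw ball3 h=2 -> lands@6:L; in-air after throw: [b3@6:L b1@7:R b2@10:L]
Beat 6 (L): throw ball3 h=7 -> lands@13:R; in-air after throw: [b1@7:R b2@10:L b3@13:R]
Beat 7 (R): throw ball1 h=2 -> lands@9:R; in-air after throw: [b1@9:R b2@10:L b3@13:R]
Beat 9 (R): throw ball1 h=7 -> lands@16:L; in-air after throw: [b2@10:L b3@13:R b1@16:L]
Beat 10 (L): throw ball2 h=2 -> lands@12:L; in-air after throw: [b2@12:L b3@13:R b1@16:L]
Beat 12 (L): throw ball2 h=7 -> lands@19:R; in-air after throw: [b3@13:R b1@16:L b2@19:R]
Beat 13 (R): throw ball3 h=2 -> lands@15:R; in-air after throw: [b3@15:R b1@16:L b2@19:R]
Beat 15 (R): throw ball3 h=7 -> lands@22:L; in-air after throw: [b1@16:L b2@19:R b3@22:L]

Answer: ball1:lands@16:L ball2:lands@19:R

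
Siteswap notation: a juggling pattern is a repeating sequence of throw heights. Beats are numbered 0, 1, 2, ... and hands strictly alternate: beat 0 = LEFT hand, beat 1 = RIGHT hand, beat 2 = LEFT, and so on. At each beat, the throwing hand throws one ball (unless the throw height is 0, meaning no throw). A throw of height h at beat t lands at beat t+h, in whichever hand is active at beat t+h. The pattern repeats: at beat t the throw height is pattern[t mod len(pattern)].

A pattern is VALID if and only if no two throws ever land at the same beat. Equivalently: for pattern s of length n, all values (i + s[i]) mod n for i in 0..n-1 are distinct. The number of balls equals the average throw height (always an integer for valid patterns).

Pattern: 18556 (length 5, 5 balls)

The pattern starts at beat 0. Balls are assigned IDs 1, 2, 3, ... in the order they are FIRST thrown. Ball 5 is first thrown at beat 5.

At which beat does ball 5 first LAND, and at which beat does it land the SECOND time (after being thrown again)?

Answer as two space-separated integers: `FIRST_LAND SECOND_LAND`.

Answer: 6 14

Derivation:
Beat 0 (L): throw ball1 h=1 -> lands@1:R; in-air after throw: [b1@1:R]
Beat 1 (R): throw ball1 h=8 -> lands@9:R; in-air after throw: [b1@9:R]
Beat 2 (L): throw ball2 h=5 -> lands@7:R; in-air after throw: [b2@7:R b1@9:R]
Beat 3 (R): throw ball3 h=5 -> lands@8:L; in-air after throw: [b2@7:R b3@8:L b1@9:R]
Beat 4 (L): throw ball4 h=6 -> lands@10:L; in-air after throw: [b2@7:R b3@8:L b1@9:R b4@10:L]
Beat 5 (R): throw ball5 h=1 -> lands@6:L; in-air after throw: [b5@6:L b2@7:R b3@8:L b1@9:R b4@10:L]
Beat 6 (L): throw ball5 h=8 -> lands@14:L; in-air after throw: [b2@7:R b3@8:L b1@9:R b4@10:L b5@14:L]
Beat 7 (R): throw ball2 h=5 -> lands@12:L; in-air after throw: [b3@8:L b1@9:R b4@10:L b2@12:L b5@14:L]
Beat 8 (L): throw ball3 h=5 -> lands@13:R; in-air after throw: [b1@9:R b4@10:L b2@12:L b3@13:R b5@14:L]
Beat 9 (R): throw ball1 h=6 -> lands@15:R; in-air after throw: [b4@10:L b2@12:L b3@13:R b5@14:L b1@15:R]
Beat 10 (L): throw ball4 h=1 -> lands@11:R; in-air after throw: [b4@11:R b2@12:L b3@13:R b5@14:L b1@15:R]
Beat 11 (R): throw ball4 h=8 -> lands@19:R; in-air after throw: [b2@12:L b3@13:R b5@14:L b1@15:R b4@19:R]
Beat 12 (L): throw ball2 h=5 -> lands@17:R; in-air after throw: [b3@13:R b5@14:L b1@15:R b2@17:R b4@19:R]
Beat 13 (R): throw ball3 h=5 -> lands@18:L; in-air after throw: [b5@14:L b1@15:R b2@17:R b3@18:L b4@19:R]
Beat 14 (L): throw ball5 h=6 -> lands@20:L; in-air after throw: [b1@15:R b2@17:R b3@18:L b4@19:R b5@20:L]
Ball 5: thrown@5 h=1 -> first land @6; rethrown@6 h=8 -> second land @14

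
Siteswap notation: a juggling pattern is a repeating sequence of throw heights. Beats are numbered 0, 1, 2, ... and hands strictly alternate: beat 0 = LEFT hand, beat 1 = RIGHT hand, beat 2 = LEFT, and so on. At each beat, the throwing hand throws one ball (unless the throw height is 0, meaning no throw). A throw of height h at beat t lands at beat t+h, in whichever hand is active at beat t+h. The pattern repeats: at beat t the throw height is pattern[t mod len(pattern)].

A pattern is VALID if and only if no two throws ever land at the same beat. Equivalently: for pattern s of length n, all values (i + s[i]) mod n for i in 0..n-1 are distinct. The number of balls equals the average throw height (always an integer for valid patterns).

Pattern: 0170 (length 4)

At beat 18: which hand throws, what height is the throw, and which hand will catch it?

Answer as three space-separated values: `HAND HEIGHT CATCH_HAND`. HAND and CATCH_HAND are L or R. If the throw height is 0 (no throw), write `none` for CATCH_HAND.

Beat 18: 18 mod 2 = 0, so hand = L
Throw height = pattern[18 mod 4] = pattern[2] = 7
Lands at beat 18+7=25, 25 mod 2 = 1, so catch hand = R

Answer: L 7 R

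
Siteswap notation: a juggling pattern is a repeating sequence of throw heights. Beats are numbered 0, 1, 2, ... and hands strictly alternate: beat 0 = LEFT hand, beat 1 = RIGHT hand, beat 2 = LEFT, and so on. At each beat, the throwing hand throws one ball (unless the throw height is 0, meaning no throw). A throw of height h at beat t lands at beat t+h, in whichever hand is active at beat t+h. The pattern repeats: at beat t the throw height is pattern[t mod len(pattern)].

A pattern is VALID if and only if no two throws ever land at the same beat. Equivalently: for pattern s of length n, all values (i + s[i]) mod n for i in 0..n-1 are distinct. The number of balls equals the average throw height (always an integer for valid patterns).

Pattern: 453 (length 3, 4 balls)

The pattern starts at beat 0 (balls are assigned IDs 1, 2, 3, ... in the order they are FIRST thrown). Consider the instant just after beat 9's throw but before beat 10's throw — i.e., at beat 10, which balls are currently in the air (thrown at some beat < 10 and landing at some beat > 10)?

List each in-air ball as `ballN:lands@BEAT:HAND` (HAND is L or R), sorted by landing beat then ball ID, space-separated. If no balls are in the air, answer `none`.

Answer: ball3:lands@11:R ball4:lands@12:L ball1:lands@13:R

Derivation:
Beat 0 (L): throw ball1 h=4 -> lands@4:L; in-air after throw: [b1@4:L]
Beat 1 (R): throw ball2 h=5 -> lands@6:L; in-air after throw: [b1@4:L b2@6:L]
Beat 2 (L): throw ball3 h=3 -> lands@5:R; in-air after throw: [b1@4:L b3@5:R b2@6:L]
Beat 3 (R): throw ball4 h=4 -> lands@7:R; in-air after throw: [b1@4:L b3@5:R b2@6:L b4@7:R]
Beat 4 (L): throw ball1 h=5 -> lands@9:R; in-air after throw: [b3@5:R b2@6:L b4@7:R b1@9:R]
Beat 5 (R): throw ball3 h=3 -> lands@8:L; in-air after throw: [b2@6:L b4@7:R b3@8:L b1@9:R]
Beat 6 (L): throw ball2 h=4 -> lands@10:L; in-air after throw: [b4@7:R b3@8:L b1@9:R b2@10:L]
Beat 7 (R): throw ball4 h=5 -> lands@12:L; in-air after throw: [b3@8:L b1@9:R b2@10:L b4@12:L]
Beat 8 (L): throw ball3 h=3 -> lands@11:R; in-air after throw: [b1@9:R b2@10:L b3@11:R b4@12:L]
Beat 9 (R): throw ball1 h=4 -> lands@13:R; in-air after throw: [b2@10:L b3@11:R b4@12:L b1@13:R]
Beat 10 (L): throw ball2 h=5 -> lands@15:R; in-air after throw: [b3@11:R b4@12:L b1@13:R b2@15:R]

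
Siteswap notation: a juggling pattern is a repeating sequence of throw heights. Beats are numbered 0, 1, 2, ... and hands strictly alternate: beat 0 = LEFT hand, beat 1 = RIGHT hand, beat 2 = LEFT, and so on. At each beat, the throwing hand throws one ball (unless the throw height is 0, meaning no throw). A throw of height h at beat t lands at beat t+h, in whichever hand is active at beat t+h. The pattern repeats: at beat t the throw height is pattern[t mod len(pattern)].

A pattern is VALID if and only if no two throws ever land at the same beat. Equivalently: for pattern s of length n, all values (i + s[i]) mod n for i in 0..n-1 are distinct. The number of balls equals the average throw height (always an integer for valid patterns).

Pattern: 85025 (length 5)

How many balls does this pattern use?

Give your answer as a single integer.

Pattern = [8, 5, 0, 2, 5], length n = 5
  position 0: throw height = 8, running sum = 8
  position 1: throw height = 5, running sum = 13
  position 2: throw height = 0, running sum = 13
  position 3: throw height = 2, running sum = 15
  position 4: throw height = 5, running sum = 20
Total sum = 20; balls = sum / n = 20 / 5 = 4

Answer: 4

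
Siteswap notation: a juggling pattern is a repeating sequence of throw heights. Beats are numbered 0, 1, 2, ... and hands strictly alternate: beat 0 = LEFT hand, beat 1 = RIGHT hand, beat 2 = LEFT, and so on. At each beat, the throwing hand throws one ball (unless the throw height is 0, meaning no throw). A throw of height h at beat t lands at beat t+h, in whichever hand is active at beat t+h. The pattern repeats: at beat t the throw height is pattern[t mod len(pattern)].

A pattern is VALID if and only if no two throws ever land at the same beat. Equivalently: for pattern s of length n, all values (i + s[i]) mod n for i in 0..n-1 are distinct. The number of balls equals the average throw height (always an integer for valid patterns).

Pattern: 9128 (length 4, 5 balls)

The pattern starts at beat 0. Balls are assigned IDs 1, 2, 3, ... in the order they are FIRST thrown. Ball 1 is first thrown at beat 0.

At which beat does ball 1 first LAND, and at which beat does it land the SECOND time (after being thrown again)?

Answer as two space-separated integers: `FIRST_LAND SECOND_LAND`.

Beat 0 (L): throw ball1 h=9 -> lands@9:R; in-air after throw: [b1@9:R]
Beat 1 (R): throw ball2 h=1 -> lands@2:L; in-air after throw: [b2@2:L b1@9:R]
Beat 2 (L): throw ball2 h=2 -> lands@4:L; in-air after throw: [b2@4:L b1@9:R]
Beat 3 (R): throw ball3 h=8 -> lands@11:R; in-air after throw: [b2@4:L b1@9:R b3@11:R]
Beat 4 (L): throw ball2 h=9 -> lands@13:R; in-air after throw: [b1@9:R b3@11:R b2@13:R]
Beat 5 (R): throw ball4 h=1 -> lands@6:L; in-air after throw: [b4@6:L b1@9:R b3@11:R b2@13:R]
Beat 6 (L): throw ball4 h=2 -> lands@8:L; in-air after throw: [b4@8:L b1@9:R b3@11:R b2@13:R]
Beat 7 (R): throw ball5 h=8 -> lands@15:R; in-air after throw: [b4@8:L b1@9:R b3@11:R b2@13:R b5@15:R]
Beat 8 (L): throw ball4 h=9 -> lands@17:R; in-air after throw: [b1@9:R b3@11:R b2@13:R b5@15:R b4@17:R]
Beat 9 (R): throw ball1 h=1 -> lands@10:L; in-air after throw: [b1@10:L b3@11:R b2@13:R b5@15:R b4@17:R]
Beat 10 (L): throw ball1 h=2 -> lands@12:L; in-air after throw: [b3@11:R b1@12:L b2@13:R b5@15:R b4@17:R]
Ball 1: thrown@0 h=9 -> first land @9; rethrown@9 h=1 -> second land @10

Answer: 9 10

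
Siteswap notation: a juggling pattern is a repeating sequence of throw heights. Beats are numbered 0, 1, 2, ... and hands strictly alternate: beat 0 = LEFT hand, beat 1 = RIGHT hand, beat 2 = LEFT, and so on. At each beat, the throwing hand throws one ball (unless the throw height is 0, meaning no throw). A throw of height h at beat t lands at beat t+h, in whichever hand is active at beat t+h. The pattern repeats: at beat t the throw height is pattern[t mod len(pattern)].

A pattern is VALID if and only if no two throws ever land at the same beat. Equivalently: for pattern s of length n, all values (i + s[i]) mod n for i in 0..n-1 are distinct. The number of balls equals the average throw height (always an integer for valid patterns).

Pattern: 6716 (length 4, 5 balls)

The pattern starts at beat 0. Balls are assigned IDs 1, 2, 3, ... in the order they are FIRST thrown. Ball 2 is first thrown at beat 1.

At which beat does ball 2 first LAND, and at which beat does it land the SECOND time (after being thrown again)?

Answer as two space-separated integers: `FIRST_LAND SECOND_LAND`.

Beat 0 (L): throw ball1 h=6 -> lands@6:L; in-air after throw: [b1@6:L]
Beat 1 (R): throw ball2 h=7 -> lands@8:L; in-air after throw: [b1@6:L b2@8:L]
Beat 2 (L): throw ball3 h=1 -> lands@3:R; in-air after throw: [b3@3:R b1@6:L b2@8:L]
Beat 3 (R): throw ball3 h=6 -> lands@9:R; in-air after throw: [b1@6:L b2@8:L b3@9:R]
Beat 4 (L): throw ball4 h=6 -> lands@10:L; in-air after throw: [b1@6:L b2@8:L b3@9:R b4@10:L]
Beat 5 (R): throw ball5 h=7 -> lands@12:L; in-air after throw: [b1@6:L b2@8:L b3@9:R b4@10:L b5@12:L]
Beat 6 (L): throw ball1 h=1 -> lands@7:R; in-air after throw: [b1@7:R b2@8:L b3@9:R b4@10:L b5@12:L]
Beat 7 (R): throw ball1 h=6 -> lands@13:R; in-air after throw: [b2@8:L b3@9:R b4@10:L b5@12:L b1@13:R]
Beat 8 (L): throw ball2 h=6 -> lands@14:L; in-air after throw: [b3@9:R b4@10:L b5@12:L b1@13:R b2@14:L]
Beat 9 (R): throw ball3 h=7 -> lands@16:L; in-air after throw: [b4@10:L b5@12:L b1@13:R b2@14:L b3@16:L]
Beat 10 (L): throw ball4 h=1 -> lands@11:R; in-air after throw: [b4@11:R b5@12:L b1@13:R b2@14:L b3@16:L]
Beat 11 (R): throw ball4 h=6 -> lands@17:R; in-air after throw: [b5@12:L b1@13:R b2@14:L b3@16:L b4@17:R]
Beat 12 (L): throw ball5 h=6 -> lands@18:L; in-air after throw: [b1@13:R b2@14:L b3@16:L b4@17:R b5@18:L]
Beat 13 (R): throw ball1 h=7 -> lands@20:L; in-air after throw: [b2@14:L b3@16:L b4@17:R b5@18:L b1@20:L]
Beat 14 (L): throw ball2 h=1 -> lands@15:R; in-air after throw: [b2@15:R b3@16:L b4@17:R b5@18:L b1@20:L]
Ball 2: thrown@1 h=7 -> first land @8; rethrown@8 h=6 -> second land @14

Answer: 8 14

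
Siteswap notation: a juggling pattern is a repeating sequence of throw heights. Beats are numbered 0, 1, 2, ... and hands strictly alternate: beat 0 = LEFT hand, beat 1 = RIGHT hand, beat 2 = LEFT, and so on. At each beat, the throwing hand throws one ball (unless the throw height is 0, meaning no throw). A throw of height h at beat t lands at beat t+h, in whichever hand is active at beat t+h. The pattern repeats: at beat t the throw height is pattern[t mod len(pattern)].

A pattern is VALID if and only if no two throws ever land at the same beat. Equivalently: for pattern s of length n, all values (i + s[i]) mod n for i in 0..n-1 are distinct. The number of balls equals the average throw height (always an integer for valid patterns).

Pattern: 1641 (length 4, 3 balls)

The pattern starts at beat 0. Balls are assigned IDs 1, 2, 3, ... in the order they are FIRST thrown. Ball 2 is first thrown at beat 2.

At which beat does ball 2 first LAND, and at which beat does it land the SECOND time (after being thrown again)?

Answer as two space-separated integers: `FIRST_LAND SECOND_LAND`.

Beat 0 (L): throw ball1 h=1 -> lands@1:R; in-air after throw: [b1@1:R]
Beat 1 (R): throw ball1 h=6 -> lands@7:R; in-air after throw: [b1@7:R]
Beat 2 (L): throw ball2 h=4 -> lands@6:L; in-air after throw: [b2@6:L b1@7:R]
Beat 3 (R): throw ball3 h=1 -> lands@4:L; in-air after throw: [b3@4:L b2@6:L b1@7:R]
Beat 4 (L): throw ball3 h=1 -> lands@5:R; in-air after throw: [b3@5:R b2@6:L b1@7:R]
Beat 5 (R): throw ball3 h=6 -> lands@11:R; in-air after throw: [b2@6:L b1@7:R b3@11:R]
Beat 6 (L): throw ball2 h=4 -> lands@10:L; in-air after throw: [b1@7:R b2@10:L b3@11:R]
Beat 7 (R): throw ball1 h=1 -> lands@8:L; in-air after throw: [b1@8:L b2@10:L b3@11:R]
Beat 8 (L): throw ball1 h=1 -> lands@9:R; in-air after throw: [b1@9:R b2@10:L b3@11:R]
Beat 9 (R): throw ball1 h=6 -> lands@15:R; in-air after throw: [b2@10:L b3@11:R b1@15:R]
Beat 10 (L): throw ball2 h=4 -> lands@14:L; in-air after throw: [b3@11:R b2@14:L b1@15:R]
Ball 2: thrown@2 h=4 -> first land @6; rethrown@6 h=4 -> second land @10

Answer: 6 10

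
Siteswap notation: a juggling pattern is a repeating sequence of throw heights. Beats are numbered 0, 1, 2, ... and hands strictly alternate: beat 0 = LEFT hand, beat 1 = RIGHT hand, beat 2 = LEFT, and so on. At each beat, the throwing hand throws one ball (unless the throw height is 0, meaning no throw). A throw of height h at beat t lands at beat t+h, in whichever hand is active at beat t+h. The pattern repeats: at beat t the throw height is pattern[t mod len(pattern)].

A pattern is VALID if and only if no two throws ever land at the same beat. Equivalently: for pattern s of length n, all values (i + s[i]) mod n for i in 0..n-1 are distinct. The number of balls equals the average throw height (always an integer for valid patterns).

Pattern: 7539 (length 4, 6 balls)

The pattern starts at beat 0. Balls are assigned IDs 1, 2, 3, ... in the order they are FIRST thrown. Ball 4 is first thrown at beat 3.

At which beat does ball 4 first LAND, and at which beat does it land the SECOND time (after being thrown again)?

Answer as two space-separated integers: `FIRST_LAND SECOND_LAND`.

Answer: 12 19

Derivation:
Beat 0 (L): throw ball1 h=7 -> lands@7:R; in-air after throw: [b1@7:R]
Beat 1 (R): throw ball2 h=5 -> lands@6:L; in-air after throw: [b2@6:L b1@7:R]
Beat 2 (L): throw ball3 h=3 -> lands@5:R; in-air after throw: [b3@5:R b2@6:L b1@7:R]
Beat 3 (R): throw ball4 h=9 -> lands@12:L; in-air after throw: [b3@5:R b2@6:L b1@7:R b4@12:L]
Beat 4 (L): throw ball5 h=7 -> lands@11:R; in-air after throw: [b3@5:R b2@6:L b1@7:R b5@11:R b4@12:L]
Beat 5 (R): throw ball3 h=5 -> lands@10:L; in-air after throw: [b2@6:L b1@7:R b3@10:L b5@11:R b4@12:L]
Beat 6 (L): throw ball2 h=3 -> lands@9:R; in-air after throw: [b1@7:R b2@9:R b3@10:L b5@11:R b4@12:L]
Beat 7 (R): throw ball1 h=9 -> lands@16:L; in-air after throw: [b2@9:R b3@10:L b5@11:R b4@12:L b1@16:L]
Beat 8 (L): throw ball6 h=7 -> lands@15:R; in-air after throw: [b2@9:R b3@10:L b5@11:R b4@12:L b6@15:R b1@16:L]
Beat 9 (R): throw ball2 h=5 -> lands@14:L; in-air after throw: [b3@10:L b5@11:R b4@12:L b2@14:L b6@15:R b1@16:L]
Beat 10 (L): throw ball3 h=3 -> lands@13:R; in-air after throw: [b5@11:R b4@12:L b3@13:R b2@14:L b6@15:R b1@16:L]
Beat 11 (R): throw ball5 h=9 -> lands@20:L; in-air after throw: [b4@12:L b3@13:R b2@14:L b6@15:R b1@16:L b5@20:L]
Beat 12 (L): throw ball4 h=7 -> lands@19:R; in-air after throw: [b3@13:R b2@14:L b6@15:R b1@16:L b4@19:R b5@20:L]
Beat 13 (R): throw ball3 h=5 -> lands@18:L; in-air after throw: [b2@14:L b6@15:R b1@16:L b3@18:L b4@19:R b5@20:L]
Beat 14 (L): throw ball2 h=3 -> lands@17:R; in-air after throw: [b6@15:R b1@16:L b2@17:R b3@18:L b4@19:R b5@20:L]
Beat 15 (R): throw ball6 h=9 -> lands@24:L; in-air after throw: [b1@16:L b2@17:R b3@18:L b4@19:R b5@20:L b6@24:L]
Beat 16 (L): throw ball1 h=7 -> lands@23:R; in-air after throw: [b2@17:R b3@18:L b4@19:R b5@20:L b1@23:R b6@24:L]
Beat 17 (R): throw ball2 h=5 -> lands@22:L; in-air after throw: [b3@18:L b4@19:R b5@20:L b2@22:L b1@23:R b6@24:L]
Beat 18 (L): throw ball3 h=3 -> lands@21:R; in-air after throw: [b4@19:R b5@20:L b3@21:R b2@22:L b1@23:R b6@24:L]
Beat 19 (R): throw ball4 h=9 -> lands@28:L; in-air after throw: [b5@20:L b3@21:R b2@22:L b1@23:R b6@24:L b4@28:L]
Ball 4: thrown@3 h=9 -> first land @12; rethrown@12 h=7 -> second land @19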